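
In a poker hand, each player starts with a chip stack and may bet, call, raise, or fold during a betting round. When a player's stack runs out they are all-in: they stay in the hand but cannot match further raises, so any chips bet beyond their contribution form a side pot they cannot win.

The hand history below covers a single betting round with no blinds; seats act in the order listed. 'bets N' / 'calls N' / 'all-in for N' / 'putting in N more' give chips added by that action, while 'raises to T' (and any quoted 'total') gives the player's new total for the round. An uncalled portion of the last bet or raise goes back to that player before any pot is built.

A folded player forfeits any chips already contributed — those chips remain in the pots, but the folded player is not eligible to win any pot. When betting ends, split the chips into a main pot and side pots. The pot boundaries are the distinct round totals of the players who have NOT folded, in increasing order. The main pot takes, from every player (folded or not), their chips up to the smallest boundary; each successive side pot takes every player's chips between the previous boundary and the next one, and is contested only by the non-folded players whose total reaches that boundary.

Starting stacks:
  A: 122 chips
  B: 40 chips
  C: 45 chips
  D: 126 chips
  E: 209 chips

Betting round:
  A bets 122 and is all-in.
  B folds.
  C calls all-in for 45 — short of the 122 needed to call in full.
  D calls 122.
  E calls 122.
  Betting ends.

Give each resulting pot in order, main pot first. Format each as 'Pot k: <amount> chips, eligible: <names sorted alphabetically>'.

Contributions: A=122, C=45, D=122, E=122
Folded: B
Pot levels (distinct totals of non-folded players): 45, 122
Layer 1-45: 45 each from A, C, D, E = 45*4 = 180 chips; eligible A, C, D, E
Layer 46-122: 77 each from A, D, E = 77*3 = 231 chips; eligible A, D, E

Pot 1: 180 chips, eligible: A, C, D, E
Pot 2: 231 chips, eligible: A, D, E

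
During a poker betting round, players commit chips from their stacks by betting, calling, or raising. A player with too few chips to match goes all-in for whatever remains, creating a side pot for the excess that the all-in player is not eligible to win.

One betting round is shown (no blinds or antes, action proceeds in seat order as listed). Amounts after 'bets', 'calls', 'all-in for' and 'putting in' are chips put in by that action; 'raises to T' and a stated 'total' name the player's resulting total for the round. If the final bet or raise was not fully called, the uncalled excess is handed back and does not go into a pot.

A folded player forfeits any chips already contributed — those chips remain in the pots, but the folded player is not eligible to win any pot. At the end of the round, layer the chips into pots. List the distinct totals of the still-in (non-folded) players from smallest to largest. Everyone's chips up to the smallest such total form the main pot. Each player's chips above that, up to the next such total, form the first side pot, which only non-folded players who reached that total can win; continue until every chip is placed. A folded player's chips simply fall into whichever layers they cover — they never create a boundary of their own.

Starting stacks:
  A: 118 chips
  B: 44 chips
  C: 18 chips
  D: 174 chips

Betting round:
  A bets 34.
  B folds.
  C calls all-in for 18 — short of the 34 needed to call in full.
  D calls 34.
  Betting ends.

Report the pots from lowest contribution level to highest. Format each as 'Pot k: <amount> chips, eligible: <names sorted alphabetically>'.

Pot 1: 54 chips, eligible: A, C, D
Pot 2: 32 chips, eligible: A, D

Derivation:
Contributions: A=34, C=18, D=34
Folded: B
Pot levels (distinct totals of non-folded players): 18, 34
Layer 1-18: 18 each from A, C, D = 18*3 = 54 chips; eligible A, C, D
Layer 19-34: 16 each from A, D = 16*2 = 32 chips; eligible A, D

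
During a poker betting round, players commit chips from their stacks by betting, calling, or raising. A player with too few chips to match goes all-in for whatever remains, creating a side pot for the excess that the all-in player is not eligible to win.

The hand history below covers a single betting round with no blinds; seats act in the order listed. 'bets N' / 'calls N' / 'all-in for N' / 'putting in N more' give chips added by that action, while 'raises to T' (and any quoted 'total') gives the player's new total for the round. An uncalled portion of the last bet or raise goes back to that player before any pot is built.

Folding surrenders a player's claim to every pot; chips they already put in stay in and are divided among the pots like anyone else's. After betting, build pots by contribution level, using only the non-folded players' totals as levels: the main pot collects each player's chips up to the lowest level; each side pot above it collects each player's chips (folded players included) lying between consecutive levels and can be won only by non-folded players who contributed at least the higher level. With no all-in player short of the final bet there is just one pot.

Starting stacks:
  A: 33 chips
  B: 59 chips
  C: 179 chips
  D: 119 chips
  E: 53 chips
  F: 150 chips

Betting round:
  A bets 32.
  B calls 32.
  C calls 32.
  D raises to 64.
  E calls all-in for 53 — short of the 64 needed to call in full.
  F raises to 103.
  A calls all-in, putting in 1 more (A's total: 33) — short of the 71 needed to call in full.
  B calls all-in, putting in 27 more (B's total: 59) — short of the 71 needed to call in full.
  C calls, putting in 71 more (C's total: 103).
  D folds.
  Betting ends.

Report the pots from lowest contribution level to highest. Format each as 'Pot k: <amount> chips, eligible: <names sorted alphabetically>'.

Contributions: A=33, B=59, C=103, D=64, E=53, F=103
Folded: D
Pot levels (distinct totals of non-folded players): 33, 53, 59, 103
Layer 1-33: 33 each from A, B, C, D, E, F = 33*6 = 198 chips; eligible A, B, C, E, F
Layer 34-53: 20 each from B, C, D, E, F = 20*5 = 100 chips; eligible B, C, E, F
Layer 54-59: 6 each from B, C, D, F = 6*4 = 24 chips; eligible B, C, F
Layer 60-103: C 44 + D 5 + F 44 = 93 chips; eligible C, F

Pot 1: 198 chips, eligible: A, B, C, E, F
Pot 2: 100 chips, eligible: B, C, E, F
Pot 3: 24 chips, eligible: B, C, F
Pot 4: 93 chips, eligible: C, F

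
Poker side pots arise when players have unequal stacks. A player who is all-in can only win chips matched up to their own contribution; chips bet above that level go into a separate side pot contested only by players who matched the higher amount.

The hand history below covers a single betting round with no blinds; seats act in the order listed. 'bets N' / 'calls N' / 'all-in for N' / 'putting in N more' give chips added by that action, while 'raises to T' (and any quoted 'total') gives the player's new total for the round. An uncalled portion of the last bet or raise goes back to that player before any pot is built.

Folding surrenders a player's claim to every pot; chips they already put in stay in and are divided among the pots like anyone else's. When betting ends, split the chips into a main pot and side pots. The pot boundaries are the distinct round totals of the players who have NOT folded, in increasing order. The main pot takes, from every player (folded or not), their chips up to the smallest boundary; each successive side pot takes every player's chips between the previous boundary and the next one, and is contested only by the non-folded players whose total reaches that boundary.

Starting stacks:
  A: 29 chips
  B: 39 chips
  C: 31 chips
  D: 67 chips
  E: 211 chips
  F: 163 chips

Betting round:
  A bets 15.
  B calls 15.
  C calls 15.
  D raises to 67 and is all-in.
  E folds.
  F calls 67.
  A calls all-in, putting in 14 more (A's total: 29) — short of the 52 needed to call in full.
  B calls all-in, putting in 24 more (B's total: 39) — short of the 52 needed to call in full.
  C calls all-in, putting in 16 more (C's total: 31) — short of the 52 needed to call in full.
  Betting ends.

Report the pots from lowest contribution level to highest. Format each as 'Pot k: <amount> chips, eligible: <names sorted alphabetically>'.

Contributions: A=29, B=39, C=31, D=67, F=67
Folded: E
Pot levels (distinct totals of non-folded players): 29, 31, 39, 67
Layer 1-29: 29 each from A, B, C, D, F = 29*5 = 145 chips; eligible A, B, C, D, F
Layer 30-31: 2 each from B, C, D, F = 2*4 = 8 chips; eligible B, C, D, F
Layer 32-39: 8 each from B, D, F = 8*3 = 24 chips; eligible B, D, F
Layer 40-67: 28 each from D, F = 28*2 = 56 chips; eligible D, F

Pot 1: 145 chips, eligible: A, B, C, D, F
Pot 2: 8 chips, eligible: B, C, D, F
Pot 3: 24 chips, eligible: B, D, F
Pot 4: 56 chips, eligible: D, F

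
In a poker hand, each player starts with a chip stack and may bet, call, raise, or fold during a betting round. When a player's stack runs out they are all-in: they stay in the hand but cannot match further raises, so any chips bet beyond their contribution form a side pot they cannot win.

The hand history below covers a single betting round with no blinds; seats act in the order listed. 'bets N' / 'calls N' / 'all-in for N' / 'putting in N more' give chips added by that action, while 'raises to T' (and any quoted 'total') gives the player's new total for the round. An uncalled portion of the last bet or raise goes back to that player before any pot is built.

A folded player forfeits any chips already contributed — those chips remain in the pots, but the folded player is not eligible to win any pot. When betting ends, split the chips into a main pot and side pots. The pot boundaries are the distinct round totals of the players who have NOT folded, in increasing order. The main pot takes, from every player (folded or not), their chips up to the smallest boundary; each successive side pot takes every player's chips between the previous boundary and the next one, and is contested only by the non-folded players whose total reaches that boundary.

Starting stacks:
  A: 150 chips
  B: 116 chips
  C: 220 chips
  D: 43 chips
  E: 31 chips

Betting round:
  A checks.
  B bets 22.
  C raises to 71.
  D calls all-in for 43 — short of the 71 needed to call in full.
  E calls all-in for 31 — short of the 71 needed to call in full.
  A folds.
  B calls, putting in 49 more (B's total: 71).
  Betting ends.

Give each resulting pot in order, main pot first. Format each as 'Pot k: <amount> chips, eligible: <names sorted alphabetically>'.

Contributions: B=71, C=71, D=43, E=31
Folded: A
Pot levels (distinct totals of non-folded players): 31, 43, 71
Layer 1-31: 31 each from B, C, D, E = 31*4 = 124 chips; eligible B, C, D, E
Layer 32-43: 12 each from B, C, D = 12*3 = 36 chips; eligible B, C, D
Layer 44-71: 28 each from B, C = 28*2 = 56 chips; eligible B, C

Pot 1: 124 chips, eligible: B, C, D, E
Pot 2: 36 chips, eligible: B, C, D
Pot 3: 56 chips, eligible: B, C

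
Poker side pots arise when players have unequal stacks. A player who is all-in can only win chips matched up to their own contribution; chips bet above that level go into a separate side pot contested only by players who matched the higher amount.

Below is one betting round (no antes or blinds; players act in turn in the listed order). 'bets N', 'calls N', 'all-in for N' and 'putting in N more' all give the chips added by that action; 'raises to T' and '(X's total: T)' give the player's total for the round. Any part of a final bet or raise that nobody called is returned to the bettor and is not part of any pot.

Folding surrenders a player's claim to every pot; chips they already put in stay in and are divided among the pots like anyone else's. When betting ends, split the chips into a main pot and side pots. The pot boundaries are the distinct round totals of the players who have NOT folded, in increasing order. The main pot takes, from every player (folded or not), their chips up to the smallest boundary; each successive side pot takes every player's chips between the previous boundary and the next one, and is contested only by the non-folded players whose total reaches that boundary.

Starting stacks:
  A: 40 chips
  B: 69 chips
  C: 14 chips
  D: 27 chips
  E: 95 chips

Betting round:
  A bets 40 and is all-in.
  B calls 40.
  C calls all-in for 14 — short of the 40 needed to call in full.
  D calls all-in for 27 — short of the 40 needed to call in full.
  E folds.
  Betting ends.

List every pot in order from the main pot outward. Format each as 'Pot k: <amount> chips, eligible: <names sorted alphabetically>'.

Contributions: A=40, B=40, C=14, D=27
Folded: E
Pot levels (distinct totals of non-folded players): 14, 27, 40
Layer 1-14: 14 each from A, B, C, D = 14*4 = 56 chips; eligible A, B, C, D
Layer 15-27: 13 each from A, B, D = 13*3 = 39 chips; eligible A, B, D
Layer 28-40: 13 each from A, B = 13*2 = 26 chips; eligible A, B

Pot 1: 56 chips, eligible: A, B, C, D
Pot 2: 39 chips, eligible: A, B, D
Pot 3: 26 chips, eligible: A, B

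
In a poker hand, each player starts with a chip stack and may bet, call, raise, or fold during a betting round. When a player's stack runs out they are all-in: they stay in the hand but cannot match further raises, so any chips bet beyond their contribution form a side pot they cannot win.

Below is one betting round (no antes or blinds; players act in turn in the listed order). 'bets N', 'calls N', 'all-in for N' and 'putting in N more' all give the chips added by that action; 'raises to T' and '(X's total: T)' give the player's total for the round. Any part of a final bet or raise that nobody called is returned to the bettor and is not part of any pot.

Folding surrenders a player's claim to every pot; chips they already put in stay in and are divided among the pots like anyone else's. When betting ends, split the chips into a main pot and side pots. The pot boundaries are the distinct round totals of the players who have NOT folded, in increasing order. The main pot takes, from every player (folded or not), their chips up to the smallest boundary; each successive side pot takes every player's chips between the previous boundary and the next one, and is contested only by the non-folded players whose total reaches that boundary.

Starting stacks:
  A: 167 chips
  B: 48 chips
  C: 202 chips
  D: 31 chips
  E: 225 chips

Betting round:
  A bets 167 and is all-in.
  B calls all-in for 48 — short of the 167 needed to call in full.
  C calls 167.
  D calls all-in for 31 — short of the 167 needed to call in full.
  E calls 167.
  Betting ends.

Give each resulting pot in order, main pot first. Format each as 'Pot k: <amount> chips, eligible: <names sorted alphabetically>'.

Pot 1: 155 chips, eligible: A, B, C, D, E
Pot 2: 68 chips, eligible: A, B, C, E
Pot 3: 357 chips, eligible: A, C, E

Derivation:
Contributions: A=167, B=48, C=167, D=31, E=167
Pot levels (distinct totals of non-folded players): 31, 48, 167
Layer 1-31: 31 each from A, B, C, D, E = 31*5 = 155 chips; eligible A, B, C, D, E
Layer 32-48: 17 each from A, B, C, E = 17*4 = 68 chips; eligible A, B, C, E
Layer 49-167: 119 each from A, C, E = 119*3 = 357 chips; eligible A, C, E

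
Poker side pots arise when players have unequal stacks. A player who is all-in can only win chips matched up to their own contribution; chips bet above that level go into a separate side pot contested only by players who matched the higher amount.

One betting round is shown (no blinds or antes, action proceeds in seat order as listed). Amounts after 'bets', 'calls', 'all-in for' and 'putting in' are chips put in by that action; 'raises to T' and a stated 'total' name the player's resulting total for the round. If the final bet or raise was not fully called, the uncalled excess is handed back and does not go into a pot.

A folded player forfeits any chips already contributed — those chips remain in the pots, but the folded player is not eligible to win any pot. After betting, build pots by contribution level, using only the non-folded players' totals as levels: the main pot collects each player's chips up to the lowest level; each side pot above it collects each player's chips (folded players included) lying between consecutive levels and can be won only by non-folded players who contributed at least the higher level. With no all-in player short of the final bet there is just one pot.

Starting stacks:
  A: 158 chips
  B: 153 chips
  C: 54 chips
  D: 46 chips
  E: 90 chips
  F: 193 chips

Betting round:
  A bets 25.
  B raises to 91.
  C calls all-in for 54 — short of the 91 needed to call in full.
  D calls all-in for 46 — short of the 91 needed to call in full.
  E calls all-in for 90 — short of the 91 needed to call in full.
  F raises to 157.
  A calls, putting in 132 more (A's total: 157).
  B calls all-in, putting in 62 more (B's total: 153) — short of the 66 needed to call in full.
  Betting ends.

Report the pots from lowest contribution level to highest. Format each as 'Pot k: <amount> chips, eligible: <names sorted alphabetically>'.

Contributions: A=157, B=153, C=54, D=46, E=90, F=157
Pot levels (distinct totals of non-folded players): 46, 54, 90, 153, 157
Layer 1-46: 46 each from A, B, C, D, E, F = 46*6 = 276 chips; eligible A, B, C, D, E, F
Layer 47-54: 8 each from A, B, C, E, F = 8*5 = 40 chips; eligible A, B, C, E, F
Layer 55-90: 36 each from A, B, E, F = 36*4 = 144 chips; eligible A, B, E, F
Layer 91-153: 63 each from A, B, F = 63*3 = 189 chips; eligible A, B, F
Layer 154-157: 4 each from A, F = 4*2 = 8 chips; eligible A, F

Pot 1: 276 chips, eligible: A, B, C, D, E, F
Pot 2: 40 chips, eligible: A, B, C, E, F
Pot 3: 144 chips, eligible: A, B, E, F
Pot 4: 189 chips, eligible: A, B, F
Pot 5: 8 chips, eligible: A, F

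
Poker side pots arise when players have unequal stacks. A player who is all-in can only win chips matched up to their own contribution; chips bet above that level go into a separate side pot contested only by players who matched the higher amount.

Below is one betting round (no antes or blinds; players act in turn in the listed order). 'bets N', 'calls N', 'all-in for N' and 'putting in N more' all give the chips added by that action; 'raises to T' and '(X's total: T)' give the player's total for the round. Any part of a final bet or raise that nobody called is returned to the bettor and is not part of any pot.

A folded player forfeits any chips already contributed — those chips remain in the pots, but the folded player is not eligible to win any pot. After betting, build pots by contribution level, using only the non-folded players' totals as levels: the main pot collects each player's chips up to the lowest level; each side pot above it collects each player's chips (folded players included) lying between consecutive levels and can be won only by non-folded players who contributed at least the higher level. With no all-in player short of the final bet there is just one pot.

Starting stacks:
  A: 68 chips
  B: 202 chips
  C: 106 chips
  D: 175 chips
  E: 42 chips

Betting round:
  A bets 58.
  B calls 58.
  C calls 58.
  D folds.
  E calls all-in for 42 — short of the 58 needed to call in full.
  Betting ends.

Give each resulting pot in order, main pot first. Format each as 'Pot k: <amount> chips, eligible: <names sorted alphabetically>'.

Contributions: A=58, B=58, C=58, E=42
Folded: D
Pot levels (distinct totals of non-folded players): 42, 58
Layer 1-42: 42 each from A, B, C, E = 42*4 = 168 chips; eligible A, B, C, E
Layer 43-58: 16 each from A, B, C = 16*3 = 48 chips; eligible A, B, C

Pot 1: 168 chips, eligible: A, B, C, E
Pot 2: 48 chips, eligible: A, B, C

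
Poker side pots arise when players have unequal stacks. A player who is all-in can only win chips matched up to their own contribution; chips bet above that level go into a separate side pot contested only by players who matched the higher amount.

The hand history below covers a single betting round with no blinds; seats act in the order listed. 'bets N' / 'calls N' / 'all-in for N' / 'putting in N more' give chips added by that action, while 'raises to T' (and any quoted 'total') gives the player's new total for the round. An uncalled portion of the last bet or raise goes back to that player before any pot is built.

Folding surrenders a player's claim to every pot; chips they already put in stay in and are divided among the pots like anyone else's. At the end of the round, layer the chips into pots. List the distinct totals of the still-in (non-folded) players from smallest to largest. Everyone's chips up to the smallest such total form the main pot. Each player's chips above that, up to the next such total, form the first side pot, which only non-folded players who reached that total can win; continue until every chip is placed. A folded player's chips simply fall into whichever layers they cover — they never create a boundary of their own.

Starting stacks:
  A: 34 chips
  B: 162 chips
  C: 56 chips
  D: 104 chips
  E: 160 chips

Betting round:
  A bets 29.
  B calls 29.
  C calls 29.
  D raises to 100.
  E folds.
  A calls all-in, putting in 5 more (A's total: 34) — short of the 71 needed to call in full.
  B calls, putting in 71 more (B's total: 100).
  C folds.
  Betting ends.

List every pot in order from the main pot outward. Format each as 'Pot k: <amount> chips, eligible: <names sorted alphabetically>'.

Pot 1: 131 chips, eligible: A, B, D
Pot 2: 132 chips, eligible: B, D

Derivation:
Contributions: A=34, B=100, C=29, D=100
Folded: C, E
Pot levels (distinct totals of non-folded players): 34, 100
Layer 1-34: A 34 + B 34 + C 29 + D 34 = 131 chips; eligible A, B, D
Layer 35-100: 66 each from B, D = 66*2 = 132 chips; eligible B, D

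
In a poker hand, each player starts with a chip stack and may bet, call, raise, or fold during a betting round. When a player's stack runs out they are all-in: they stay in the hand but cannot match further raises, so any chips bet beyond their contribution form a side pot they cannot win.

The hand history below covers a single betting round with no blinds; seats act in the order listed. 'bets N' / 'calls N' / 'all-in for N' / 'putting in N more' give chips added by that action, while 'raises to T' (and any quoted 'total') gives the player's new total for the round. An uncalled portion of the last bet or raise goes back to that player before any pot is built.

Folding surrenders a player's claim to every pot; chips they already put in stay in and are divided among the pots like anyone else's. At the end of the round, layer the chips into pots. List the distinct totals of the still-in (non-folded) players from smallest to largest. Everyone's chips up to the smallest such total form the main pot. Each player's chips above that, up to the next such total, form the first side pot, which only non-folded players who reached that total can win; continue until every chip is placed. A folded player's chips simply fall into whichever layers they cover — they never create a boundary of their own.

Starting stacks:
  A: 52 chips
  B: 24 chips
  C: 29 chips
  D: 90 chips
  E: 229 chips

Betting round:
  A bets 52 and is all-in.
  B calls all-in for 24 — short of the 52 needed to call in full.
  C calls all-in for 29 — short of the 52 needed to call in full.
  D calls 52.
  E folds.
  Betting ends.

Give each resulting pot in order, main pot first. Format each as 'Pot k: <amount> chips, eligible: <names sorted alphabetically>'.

Contributions: A=52, B=24, C=29, D=52
Folded: E
Pot levels (distinct totals of non-folded players): 24, 29, 52
Layer 1-24: 24 each from A, B, C, D = 24*4 = 96 chips; eligible A, B, C, D
Layer 25-29: 5 each from A, C, D = 5*3 = 15 chips; eligible A, C, D
Layer 30-52: 23 each from A, D = 23*2 = 46 chips; eligible A, D

Pot 1: 96 chips, eligible: A, B, C, D
Pot 2: 15 chips, eligible: A, C, D
Pot 3: 46 chips, eligible: A, D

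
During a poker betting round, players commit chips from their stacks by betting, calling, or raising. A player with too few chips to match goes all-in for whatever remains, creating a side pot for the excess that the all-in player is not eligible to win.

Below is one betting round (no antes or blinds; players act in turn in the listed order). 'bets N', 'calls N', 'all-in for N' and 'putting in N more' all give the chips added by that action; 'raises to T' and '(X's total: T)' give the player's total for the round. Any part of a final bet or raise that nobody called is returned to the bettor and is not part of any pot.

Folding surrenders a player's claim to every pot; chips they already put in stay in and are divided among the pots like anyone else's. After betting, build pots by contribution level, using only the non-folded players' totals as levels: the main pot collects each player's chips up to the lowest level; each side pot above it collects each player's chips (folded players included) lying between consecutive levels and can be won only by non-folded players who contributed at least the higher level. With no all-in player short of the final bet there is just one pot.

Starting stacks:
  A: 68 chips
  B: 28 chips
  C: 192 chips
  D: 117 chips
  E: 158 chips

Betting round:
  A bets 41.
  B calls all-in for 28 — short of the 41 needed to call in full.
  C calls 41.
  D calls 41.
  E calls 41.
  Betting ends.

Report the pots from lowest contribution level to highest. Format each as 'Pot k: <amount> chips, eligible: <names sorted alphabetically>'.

Contributions: A=41, B=28, C=41, D=41, E=41
Pot levels (distinct totals of non-folded players): 28, 41
Layer 1-28: 28 each from A, B, C, D, E = 28*5 = 140 chips; eligible A, B, C, D, E
Layer 29-41: 13 each from A, C, D, E = 13*4 = 52 chips; eligible A, C, D, E

Pot 1: 140 chips, eligible: A, B, C, D, E
Pot 2: 52 chips, eligible: A, C, D, E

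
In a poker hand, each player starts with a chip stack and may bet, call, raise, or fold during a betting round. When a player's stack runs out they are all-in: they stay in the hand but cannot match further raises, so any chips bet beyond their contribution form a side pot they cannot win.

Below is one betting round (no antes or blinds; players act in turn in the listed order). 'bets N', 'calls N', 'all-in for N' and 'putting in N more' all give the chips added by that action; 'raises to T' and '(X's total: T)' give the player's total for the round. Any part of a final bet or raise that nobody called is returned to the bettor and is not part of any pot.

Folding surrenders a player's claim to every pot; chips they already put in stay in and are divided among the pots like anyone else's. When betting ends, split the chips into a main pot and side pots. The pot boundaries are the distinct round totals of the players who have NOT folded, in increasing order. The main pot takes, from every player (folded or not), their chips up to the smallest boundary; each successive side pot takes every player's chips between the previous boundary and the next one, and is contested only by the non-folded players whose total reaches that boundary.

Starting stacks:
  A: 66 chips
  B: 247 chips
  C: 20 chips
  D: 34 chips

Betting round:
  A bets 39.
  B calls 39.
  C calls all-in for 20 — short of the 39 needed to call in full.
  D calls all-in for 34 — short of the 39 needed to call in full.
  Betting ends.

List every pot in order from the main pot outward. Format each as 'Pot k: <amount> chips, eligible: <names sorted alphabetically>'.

Contributions: A=39, B=39, C=20, D=34
Pot levels (distinct totals of non-folded players): 20, 34, 39
Layer 1-20: 20 each from A, B, C, D = 20*4 = 80 chips; eligible A, B, C, D
Layer 21-34: 14 each from A, B, D = 14*3 = 42 chips; eligible A, B, D
Layer 35-39: 5 each from A, B = 5*2 = 10 chips; eligible A, B

Pot 1: 80 chips, eligible: A, B, C, D
Pot 2: 42 chips, eligible: A, B, D
Pot 3: 10 chips, eligible: A, B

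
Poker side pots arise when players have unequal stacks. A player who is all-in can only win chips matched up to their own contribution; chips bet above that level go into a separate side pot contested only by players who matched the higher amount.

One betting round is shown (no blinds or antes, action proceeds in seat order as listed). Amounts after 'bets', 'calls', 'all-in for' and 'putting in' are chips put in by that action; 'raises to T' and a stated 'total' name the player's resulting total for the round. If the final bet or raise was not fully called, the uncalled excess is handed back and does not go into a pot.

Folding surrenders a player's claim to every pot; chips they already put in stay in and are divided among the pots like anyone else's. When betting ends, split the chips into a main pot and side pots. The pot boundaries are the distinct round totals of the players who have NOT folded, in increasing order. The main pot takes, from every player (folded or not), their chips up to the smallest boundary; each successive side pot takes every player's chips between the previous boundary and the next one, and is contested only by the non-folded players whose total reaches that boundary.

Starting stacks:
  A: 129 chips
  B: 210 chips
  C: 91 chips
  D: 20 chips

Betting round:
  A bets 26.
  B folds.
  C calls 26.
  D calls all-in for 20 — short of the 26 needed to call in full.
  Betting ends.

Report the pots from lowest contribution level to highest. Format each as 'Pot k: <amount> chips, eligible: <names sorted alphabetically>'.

Contributions: A=26, C=26, D=20
Folded: B
Pot levels (distinct totals of non-folded players): 20, 26
Layer 1-20: 20 each from A, C, D = 20*3 = 60 chips; eligible A, C, D
Layer 21-26: 6 each from A, C = 6*2 = 12 chips; eligible A, C

Pot 1: 60 chips, eligible: A, C, D
Pot 2: 12 chips, eligible: A, C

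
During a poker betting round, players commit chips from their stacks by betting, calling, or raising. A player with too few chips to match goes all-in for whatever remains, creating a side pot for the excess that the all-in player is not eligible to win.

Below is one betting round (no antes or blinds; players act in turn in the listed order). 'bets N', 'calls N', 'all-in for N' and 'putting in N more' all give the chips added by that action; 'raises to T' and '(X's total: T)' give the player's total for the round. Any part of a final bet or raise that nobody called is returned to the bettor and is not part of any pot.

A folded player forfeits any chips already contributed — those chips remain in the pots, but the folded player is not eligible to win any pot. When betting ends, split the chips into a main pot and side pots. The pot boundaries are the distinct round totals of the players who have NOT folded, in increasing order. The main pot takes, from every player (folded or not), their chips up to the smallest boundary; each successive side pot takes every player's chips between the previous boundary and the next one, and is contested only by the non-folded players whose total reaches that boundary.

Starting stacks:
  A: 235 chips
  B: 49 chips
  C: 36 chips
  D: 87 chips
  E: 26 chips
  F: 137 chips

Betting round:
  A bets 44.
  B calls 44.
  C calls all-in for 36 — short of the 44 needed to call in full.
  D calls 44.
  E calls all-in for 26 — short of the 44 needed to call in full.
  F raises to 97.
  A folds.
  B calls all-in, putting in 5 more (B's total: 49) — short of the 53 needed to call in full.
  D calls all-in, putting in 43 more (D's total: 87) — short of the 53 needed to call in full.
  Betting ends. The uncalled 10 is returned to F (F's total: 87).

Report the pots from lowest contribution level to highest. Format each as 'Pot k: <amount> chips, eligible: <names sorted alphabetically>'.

Pot 1: 156 chips, eligible: B, C, D, E, F
Pot 2: 50 chips, eligible: B, C, D, F
Pot 3: 47 chips, eligible: B, D, F
Pot 4: 76 chips, eligible: D, F

Derivation:
Contributions (after 10 returned to F): A=44, B=49, C=36, D=87, E=26, F=87
Folded: A
Pot levels (distinct totals of non-folded players): 26, 36, 49, 87
Layer 1-26: 26 each from A, B, C, D, E, F = 26*6 = 156 chips; eligible B, C, D, E, F
Layer 27-36: 10 each from A, B, C, D, F = 10*5 = 50 chips; eligible B, C, D, F
Layer 37-49: A 8 + B 13 + D 13 + F 13 = 47 chips; eligible B, D, F
Layer 50-87: 38 each from D, F = 38*2 = 76 chips; eligible D, F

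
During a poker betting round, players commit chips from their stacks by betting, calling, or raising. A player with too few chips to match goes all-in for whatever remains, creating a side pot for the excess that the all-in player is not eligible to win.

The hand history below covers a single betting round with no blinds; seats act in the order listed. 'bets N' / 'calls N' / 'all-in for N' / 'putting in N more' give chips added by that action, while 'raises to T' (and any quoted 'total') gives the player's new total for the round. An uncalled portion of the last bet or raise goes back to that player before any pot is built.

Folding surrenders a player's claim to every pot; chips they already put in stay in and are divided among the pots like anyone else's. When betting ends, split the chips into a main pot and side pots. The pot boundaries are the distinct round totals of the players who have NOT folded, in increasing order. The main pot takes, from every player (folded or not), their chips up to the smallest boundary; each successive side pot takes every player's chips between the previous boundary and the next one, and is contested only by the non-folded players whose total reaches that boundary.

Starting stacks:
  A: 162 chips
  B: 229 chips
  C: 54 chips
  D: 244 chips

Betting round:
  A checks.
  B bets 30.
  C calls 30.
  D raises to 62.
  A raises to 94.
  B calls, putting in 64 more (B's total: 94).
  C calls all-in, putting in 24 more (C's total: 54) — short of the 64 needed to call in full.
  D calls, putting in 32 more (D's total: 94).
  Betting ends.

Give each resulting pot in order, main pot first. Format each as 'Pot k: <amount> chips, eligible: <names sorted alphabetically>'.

Pot 1: 216 chips, eligible: A, B, C, D
Pot 2: 120 chips, eligible: A, B, D

Derivation:
Contributions: A=94, B=94, C=54, D=94
Pot levels (distinct totals of non-folded players): 54, 94
Layer 1-54: 54 each from A, B, C, D = 54*4 = 216 chips; eligible A, B, C, D
Layer 55-94: 40 each from A, B, D = 40*3 = 120 chips; eligible A, B, D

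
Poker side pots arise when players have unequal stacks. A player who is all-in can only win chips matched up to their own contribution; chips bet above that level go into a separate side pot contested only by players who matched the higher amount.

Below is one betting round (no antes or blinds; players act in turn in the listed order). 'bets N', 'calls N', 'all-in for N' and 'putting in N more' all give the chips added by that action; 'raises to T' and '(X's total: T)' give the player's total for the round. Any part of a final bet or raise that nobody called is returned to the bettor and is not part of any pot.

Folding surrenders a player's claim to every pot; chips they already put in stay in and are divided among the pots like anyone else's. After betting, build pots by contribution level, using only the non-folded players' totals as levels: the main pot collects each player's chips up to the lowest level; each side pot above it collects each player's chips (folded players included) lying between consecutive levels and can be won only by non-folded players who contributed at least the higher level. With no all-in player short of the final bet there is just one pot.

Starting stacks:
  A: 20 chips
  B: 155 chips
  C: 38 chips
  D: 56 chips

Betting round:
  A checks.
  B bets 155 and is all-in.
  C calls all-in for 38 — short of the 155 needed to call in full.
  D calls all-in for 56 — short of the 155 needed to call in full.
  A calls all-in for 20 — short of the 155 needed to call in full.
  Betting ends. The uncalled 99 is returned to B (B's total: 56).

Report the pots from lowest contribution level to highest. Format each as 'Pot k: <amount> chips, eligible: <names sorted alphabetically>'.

Contributions (after 99 returned to B): A=20, B=56, C=38, D=56
Pot levels (distinct totals of non-folded players): 20, 38, 56
Layer 1-20: 20 each from A, B, C, D = 20*4 = 80 chips; eligible A, B, C, D
Layer 21-38: 18 each from B, C, D = 18*3 = 54 chips; eligible B, C, D
Layer 39-56: 18 each from B, D = 18*2 = 36 chips; eligible B, D

Pot 1: 80 chips, eligible: A, B, C, D
Pot 2: 54 chips, eligible: B, C, D
Pot 3: 36 chips, eligible: B, D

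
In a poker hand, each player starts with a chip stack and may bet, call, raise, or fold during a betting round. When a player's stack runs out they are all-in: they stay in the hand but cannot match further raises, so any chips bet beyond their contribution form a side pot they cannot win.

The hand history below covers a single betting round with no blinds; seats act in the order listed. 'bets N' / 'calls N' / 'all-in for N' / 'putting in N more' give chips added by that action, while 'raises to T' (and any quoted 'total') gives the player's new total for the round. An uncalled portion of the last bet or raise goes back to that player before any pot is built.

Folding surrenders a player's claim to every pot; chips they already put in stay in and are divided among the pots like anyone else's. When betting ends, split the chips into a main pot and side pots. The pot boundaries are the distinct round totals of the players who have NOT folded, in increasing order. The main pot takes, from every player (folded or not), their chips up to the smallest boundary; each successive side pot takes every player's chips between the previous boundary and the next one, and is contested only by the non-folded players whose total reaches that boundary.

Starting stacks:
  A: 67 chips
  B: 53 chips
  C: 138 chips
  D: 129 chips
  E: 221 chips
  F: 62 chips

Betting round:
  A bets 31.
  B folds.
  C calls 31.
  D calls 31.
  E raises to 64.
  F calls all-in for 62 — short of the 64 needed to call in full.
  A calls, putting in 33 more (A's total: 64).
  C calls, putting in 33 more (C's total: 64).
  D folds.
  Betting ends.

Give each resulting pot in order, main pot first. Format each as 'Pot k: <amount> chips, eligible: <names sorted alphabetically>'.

Pot 1: 279 chips, eligible: A, C, E, F
Pot 2: 6 chips, eligible: A, C, E

Derivation:
Contributions: A=64, C=64, D=31, E=64, F=62
Folded: B, D
Pot levels (distinct totals of non-folded players): 62, 64
Layer 1-62: A 62 + C 62 + D 31 + E 62 + F 62 = 279 chips; eligible A, C, E, F
Layer 63-64: 2 each from A, C, E = 2*3 = 6 chips; eligible A, C, E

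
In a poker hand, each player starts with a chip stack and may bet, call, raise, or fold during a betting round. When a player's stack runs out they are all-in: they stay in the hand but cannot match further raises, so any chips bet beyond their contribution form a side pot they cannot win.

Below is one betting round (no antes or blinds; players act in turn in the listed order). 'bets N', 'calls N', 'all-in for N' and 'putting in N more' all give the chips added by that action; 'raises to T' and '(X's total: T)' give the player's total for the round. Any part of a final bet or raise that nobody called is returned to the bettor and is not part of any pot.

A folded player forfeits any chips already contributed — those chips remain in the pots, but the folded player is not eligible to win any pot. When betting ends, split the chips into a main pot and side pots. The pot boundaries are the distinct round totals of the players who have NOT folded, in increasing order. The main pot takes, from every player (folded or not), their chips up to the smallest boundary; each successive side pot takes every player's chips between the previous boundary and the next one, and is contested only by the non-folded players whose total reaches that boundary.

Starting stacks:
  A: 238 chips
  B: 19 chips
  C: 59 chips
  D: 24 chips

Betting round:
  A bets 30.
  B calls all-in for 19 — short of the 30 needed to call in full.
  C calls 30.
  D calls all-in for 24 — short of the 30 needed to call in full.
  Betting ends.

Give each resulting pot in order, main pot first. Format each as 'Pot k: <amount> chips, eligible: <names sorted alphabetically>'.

Contributions: A=30, B=19, C=30, D=24
Pot levels (distinct totals of non-folded players): 19, 24, 30
Layer 1-19: 19 each from A, B, C, D = 19*4 = 76 chips; eligible A, B, C, D
Layer 20-24: 5 each from A, C, D = 5*3 = 15 chips; eligible A, C, D
Layer 25-30: 6 each from A, C = 6*2 = 12 chips; eligible A, C

Pot 1: 76 chips, eligible: A, B, C, D
Pot 2: 15 chips, eligible: A, C, D
Pot 3: 12 chips, eligible: A, C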